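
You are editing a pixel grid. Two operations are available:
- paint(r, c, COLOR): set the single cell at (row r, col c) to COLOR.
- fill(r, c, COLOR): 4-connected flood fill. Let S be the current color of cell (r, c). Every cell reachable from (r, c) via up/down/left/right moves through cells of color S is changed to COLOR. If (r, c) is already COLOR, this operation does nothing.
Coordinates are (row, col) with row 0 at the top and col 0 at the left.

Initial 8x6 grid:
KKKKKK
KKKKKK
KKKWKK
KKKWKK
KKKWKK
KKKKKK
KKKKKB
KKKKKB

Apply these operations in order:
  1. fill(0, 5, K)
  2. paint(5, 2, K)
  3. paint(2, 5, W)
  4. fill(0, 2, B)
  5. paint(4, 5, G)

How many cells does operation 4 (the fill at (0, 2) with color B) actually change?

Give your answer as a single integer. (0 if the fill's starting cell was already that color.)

After op 1 fill(0,5,K) [0 cells changed]:
KKKKKK
KKKKKK
KKKWKK
KKKWKK
KKKWKK
KKKKKK
KKKKKB
KKKKKB
After op 2 paint(5,2,K):
KKKKKK
KKKKKK
KKKWKK
KKKWKK
KKKWKK
KKKKKK
KKKKKB
KKKKKB
After op 3 paint(2,5,W):
KKKKKK
KKKKKK
KKKWKW
KKKWKK
KKKWKK
KKKKKK
KKKKKB
KKKKKB
After op 4 fill(0,2,B) [42 cells changed]:
BBBBBB
BBBBBB
BBBWBW
BBBWBB
BBBWBB
BBBBBB
BBBBBB
BBBBBB

Answer: 42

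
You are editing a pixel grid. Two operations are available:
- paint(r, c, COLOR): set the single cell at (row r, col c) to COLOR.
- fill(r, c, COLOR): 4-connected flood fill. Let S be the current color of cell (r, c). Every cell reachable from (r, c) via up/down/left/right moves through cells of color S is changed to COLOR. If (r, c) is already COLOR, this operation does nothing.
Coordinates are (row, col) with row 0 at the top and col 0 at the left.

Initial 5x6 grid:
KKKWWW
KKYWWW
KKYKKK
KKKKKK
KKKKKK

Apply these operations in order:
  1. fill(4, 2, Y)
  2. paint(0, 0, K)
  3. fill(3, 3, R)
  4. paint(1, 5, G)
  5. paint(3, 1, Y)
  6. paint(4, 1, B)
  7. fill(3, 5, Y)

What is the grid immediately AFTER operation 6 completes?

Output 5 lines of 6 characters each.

Answer: KRRWWW
RRRWWG
RRRRRR
RYRRRR
RBRRRR

Derivation:
After op 1 fill(4,2,Y) [22 cells changed]:
YYYWWW
YYYWWW
YYYYYY
YYYYYY
YYYYYY
After op 2 paint(0,0,K):
KYYWWW
YYYWWW
YYYYYY
YYYYYY
YYYYYY
After op 3 fill(3,3,R) [23 cells changed]:
KRRWWW
RRRWWW
RRRRRR
RRRRRR
RRRRRR
After op 4 paint(1,5,G):
KRRWWW
RRRWWG
RRRRRR
RRRRRR
RRRRRR
After op 5 paint(3,1,Y):
KRRWWW
RRRWWG
RRRRRR
RYRRRR
RRRRRR
After op 6 paint(4,1,B):
KRRWWW
RRRWWG
RRRRRR
RYRRRR
RBRRRR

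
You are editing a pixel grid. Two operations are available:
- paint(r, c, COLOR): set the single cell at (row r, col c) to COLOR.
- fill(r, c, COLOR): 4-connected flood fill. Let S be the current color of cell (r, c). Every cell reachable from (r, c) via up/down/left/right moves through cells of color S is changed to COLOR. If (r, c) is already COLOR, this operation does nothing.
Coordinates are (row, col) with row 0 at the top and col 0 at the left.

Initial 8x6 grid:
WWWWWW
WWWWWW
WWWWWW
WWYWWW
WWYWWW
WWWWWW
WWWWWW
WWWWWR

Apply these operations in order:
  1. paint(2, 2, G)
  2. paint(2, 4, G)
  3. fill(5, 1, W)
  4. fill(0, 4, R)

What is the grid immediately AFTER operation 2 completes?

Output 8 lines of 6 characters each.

After op 1 paint(2,2,G):
WWWWWW
WWWWWW
WWGWWW
WWYWWW
WWYWWW
WWWWWW
WWWWWW
WWWWWR
After op 2 paint(2,4,G):
WWWWWW
WWWWWW
WWGWGW
WWYWWW
WWYWWW
WWWWWW
WWWWWW
WWWWWR

Answer: WWWWWW
WWWWWW
WWGWGW
WWYWWW
WWYWWW
WWWWWW
WWWWWW
WWWWWR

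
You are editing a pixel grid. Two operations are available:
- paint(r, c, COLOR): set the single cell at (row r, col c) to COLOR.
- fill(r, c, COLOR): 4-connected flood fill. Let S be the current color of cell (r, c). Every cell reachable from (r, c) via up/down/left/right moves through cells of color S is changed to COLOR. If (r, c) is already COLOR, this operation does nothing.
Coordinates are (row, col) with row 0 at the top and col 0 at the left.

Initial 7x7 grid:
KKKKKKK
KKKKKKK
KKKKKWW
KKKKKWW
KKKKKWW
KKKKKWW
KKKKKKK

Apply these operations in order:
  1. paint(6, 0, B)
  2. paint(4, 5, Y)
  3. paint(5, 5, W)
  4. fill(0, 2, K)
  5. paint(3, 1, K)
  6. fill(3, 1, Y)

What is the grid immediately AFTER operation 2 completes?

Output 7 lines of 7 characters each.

After op 1 paint(6,0,B):
KKKKKKK
KKKKKKK
KKKKKWW
KKKKKWW
KKKKKWW
KKKKKWW
BKKKKKK
After op 2 paint(4,5,Y):
KKKKKKK
KKKKKKK
KKKKKWW
KKKKKWW
KKKKKYW
KKKKKWW
BKKKKKK

Answer: KKKKKKK
KKKKKKK
KKKKKWW
KKKKKWW
KKKKKYW
KKKKKWW
BKKKKKK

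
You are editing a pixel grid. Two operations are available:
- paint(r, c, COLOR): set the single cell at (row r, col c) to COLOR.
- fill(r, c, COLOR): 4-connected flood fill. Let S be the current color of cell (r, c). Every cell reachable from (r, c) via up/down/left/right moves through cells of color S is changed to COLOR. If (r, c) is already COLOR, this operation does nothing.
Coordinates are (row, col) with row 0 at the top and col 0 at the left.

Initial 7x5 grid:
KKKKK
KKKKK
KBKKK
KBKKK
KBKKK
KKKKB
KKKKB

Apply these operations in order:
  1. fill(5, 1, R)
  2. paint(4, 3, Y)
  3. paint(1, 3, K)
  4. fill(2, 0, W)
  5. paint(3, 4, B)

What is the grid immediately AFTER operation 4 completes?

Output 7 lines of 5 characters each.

After op 1 fill(5,1,R) [30 cells changed]:
RRRRR
RRRRR
RBRRR
RBRRR
RBRRR
RRRRB
RRRRB
After op 2 paint(4,3,Y):
RRRRR
RRRRR
RBRRR
RBRRR
RBRYR
RRRRB
RRRRB
After op 3 paint(1,3,K):
RRRRR
RRRKR
RBRRR
RBRRR
RBRYR
RRRRB
RRRRB
After op 4 fill(2,0,W) [28 cells changed]:
WWWWW
WWWKW
WBWWW
WBWWW
WBWYW
WWWWB
WWWWB

Answer: WWWWW
WWWKW
WBWWW
WBWWW
WBWYW
WWWWB
WWWWB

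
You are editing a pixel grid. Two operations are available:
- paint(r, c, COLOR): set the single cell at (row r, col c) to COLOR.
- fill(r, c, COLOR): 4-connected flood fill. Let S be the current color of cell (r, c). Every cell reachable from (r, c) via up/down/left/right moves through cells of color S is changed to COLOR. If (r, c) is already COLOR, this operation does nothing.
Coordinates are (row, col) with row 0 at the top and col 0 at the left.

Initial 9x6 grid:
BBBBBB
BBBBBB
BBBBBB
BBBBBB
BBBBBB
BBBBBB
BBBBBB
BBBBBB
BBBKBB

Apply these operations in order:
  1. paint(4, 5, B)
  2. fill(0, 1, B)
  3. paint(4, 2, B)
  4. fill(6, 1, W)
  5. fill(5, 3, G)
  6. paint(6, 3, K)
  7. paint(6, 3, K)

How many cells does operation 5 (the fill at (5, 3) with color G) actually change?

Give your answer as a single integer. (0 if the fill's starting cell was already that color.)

After op 1 paint(4,5,B):
BBBBBB
BBBBBB
BBBBBB
BBBBBB
BBBBBB
BBBBBB
BBBBBB
BBBBBB
BBBKBB
After op 2 fill(0,1,B) [0 cells changed]:
BBBBBB
BBBBBB
BBBBBB
BBBBBB
BBBBBB
BBBBBB
BBBBBB
BBBBBB
BBBKBB
After op 3 paint(4,2,B):
BBBBBB
BBBBBB
BBBBBB
BBBBBB
BBBBBB
BBBBBB
BBBBBB
BBBBBB
BBBKBB
After op 4 fill(6,1,W) [53 cells changed]:
WWWWWW
WWWWWW
WWWWWW
WWWWWW
WWWWWW
WWWWWW
WWWWWW
WWWWWW
WWWKWW
After op 5 fill(5,3,G) [53 cells changed]:
GGGGGG
GGGGGG
GGGGGG
GGGGGG
GGGGGG
GGGGGG
GGGGGG
GGGGGG
GGGKGG

Answer: 53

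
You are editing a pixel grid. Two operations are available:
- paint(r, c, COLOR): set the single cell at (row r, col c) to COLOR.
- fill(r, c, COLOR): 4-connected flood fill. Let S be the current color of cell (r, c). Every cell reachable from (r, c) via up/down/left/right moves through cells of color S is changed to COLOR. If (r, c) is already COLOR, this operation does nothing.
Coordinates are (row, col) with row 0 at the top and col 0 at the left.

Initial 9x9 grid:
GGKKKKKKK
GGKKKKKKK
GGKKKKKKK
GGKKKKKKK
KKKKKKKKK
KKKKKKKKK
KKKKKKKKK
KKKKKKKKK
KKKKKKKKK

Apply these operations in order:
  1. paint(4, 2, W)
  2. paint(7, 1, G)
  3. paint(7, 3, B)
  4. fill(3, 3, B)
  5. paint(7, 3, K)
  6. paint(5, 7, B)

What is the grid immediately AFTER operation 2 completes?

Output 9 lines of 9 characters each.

Answer: GGKKKKKKK
GGKKKKKKK
GGKKKKKKK
GGKKKKKKK
KKWKKKKKK
KKKKKKKKK
KKKKKKKKK
KGKKKKKKK
KKKKKKKKK

Derivation:
After op 1 paint(4,2,W):
GGKKKKKKK
GGKKKKKKK
GGKKKKKKK
GGKKKKKKK
KKWKKKKKK
KKKKKKKKK
KKKKKKKKK
KKKKKKKKK
KKKKKKKKK
After op 2 paint(7,1,G):
GGKKKKKKK
GGKKKKKKK
GGKKKKKKK
GGKKKKKKK
KKWKKKKKK
KKKKKKKKK
KKKKKKKKK
KGKKKKKKK
KKKKKKKKK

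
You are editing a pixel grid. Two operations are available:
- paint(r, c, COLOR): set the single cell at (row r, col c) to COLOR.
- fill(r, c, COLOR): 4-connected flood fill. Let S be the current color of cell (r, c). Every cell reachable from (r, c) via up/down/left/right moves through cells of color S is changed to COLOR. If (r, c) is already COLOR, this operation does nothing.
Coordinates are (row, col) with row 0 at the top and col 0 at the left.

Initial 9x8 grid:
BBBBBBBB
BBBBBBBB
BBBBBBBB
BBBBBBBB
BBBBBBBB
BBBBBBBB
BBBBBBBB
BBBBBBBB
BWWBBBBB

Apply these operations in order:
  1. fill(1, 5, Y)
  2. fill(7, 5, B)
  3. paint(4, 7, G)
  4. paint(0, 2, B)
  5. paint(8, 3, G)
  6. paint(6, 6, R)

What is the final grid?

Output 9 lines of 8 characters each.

After op 1 fill(1,5,Y) [70 cells changed]:
YYYYYYYY
YYYYYYYY
YYYYYYYY
YYYYYYYY
YYYYYYYY
YYYYYYYY
YYYYYYYY
YYYYYYYY
YWWYYYYY
After op 2 fill(7,5,B) [70 cells changed]:
BBBBBBBB
BBBBBBBB
BBBBBBBB
BBBBBBBB
BBBBBBBB
BBBBBBBB
BBBBBBBB
BBBBBBBB
BWWBBBBB
After op 3 paint(4,7,G):
BBBBBBBB
BBBBBBBB
BBBBBBBB
BBBBBBBB
BBBBBBBG
BBBBBBBB
BBBBBBBB
BBBBBBBB
BWWBBBBB
After op 4 paint(0,2,B):
BBBBBBBB
BBBBBBBB
BBBBBBBB
BBBBBBBB
BBBBBBBG
BBBBBBBB
BBBBBBBB
BBBBBBBB
BWWBBBBB
After op 5 paint(8,3,G):
BBBBBBBB
BBBBBBBB
BBBBBBBB
BBBBBBBB
BBBBBBBG
BBBBBBBB
BBBBBBBB
BBBBBBBB
BWWGBBBB
After op 6 paint(6,6,R):
BBBBBBBB
BBBBBBBB
BBBBBBBB
BBBBBBBB
BBBBBBBG
BBBBBBBB
BBBBBBRB
BBBBBBBB
BWWGBBBB

Answer: BBBBBBBB
BBBBBBBB
BBBBBBBB
BBBBBBBB
BBBBBBBG
BBBBBBBB
BBBBBBRB
BBBBBBBB
BWWGBBBB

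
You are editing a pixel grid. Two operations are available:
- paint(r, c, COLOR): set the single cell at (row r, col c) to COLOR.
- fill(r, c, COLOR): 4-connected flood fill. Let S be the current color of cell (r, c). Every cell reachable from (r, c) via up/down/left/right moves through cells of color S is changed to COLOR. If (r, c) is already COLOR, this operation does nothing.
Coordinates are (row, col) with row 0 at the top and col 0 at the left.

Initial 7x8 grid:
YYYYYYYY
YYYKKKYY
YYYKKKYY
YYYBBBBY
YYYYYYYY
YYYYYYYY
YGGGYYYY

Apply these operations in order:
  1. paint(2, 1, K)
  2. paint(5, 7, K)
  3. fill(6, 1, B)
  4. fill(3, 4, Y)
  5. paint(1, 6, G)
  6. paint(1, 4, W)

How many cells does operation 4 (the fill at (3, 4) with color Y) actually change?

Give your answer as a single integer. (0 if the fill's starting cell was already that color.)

After op 1 paint(2,1,K):
YYYYYYYY
YYYKKKYY
YKYKKKYY
YYYBBBBY
YYYYYYYY
YYYYYYYY
YGGGYYYY
After op 2 paint(5,7,K):
YYYYYYYY
YYYKKKYY
YKYKKKYY
YYYBBBBY
YYYYYYYY
YYYYYYYK
YGGGYYYY
After op 3 fill(6,1,B) [3 cells changed]:
YYYYYYYY
YYYKKKYY
YKYKKKYY
YYYBBBBY
YYYYYYYY
YYYYYYYK
YBBBYYYY
After op 4 fill(3,4,Y) [4 cells changed]:
YYYYYYYY
YYYKKKYY
YKYKKKYY
YYYYYYYY
YYYYYYYY
YYYYYYYK
YBBBYYYY

Answer: 4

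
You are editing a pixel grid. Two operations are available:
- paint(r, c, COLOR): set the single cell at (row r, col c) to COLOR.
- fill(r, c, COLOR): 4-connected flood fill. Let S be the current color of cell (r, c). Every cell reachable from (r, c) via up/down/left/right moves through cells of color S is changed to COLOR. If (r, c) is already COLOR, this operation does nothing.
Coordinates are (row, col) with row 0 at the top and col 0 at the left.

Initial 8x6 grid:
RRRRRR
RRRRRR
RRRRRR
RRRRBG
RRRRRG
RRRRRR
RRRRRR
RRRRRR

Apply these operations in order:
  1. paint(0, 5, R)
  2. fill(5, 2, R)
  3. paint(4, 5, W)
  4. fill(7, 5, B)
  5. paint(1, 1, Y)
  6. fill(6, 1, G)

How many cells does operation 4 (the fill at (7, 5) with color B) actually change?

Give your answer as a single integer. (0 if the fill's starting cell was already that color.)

After op 1 paint(0,5,R):
RRRRRR
RRRRRR
RRRRRR
RRRRBG
RRRRRG
RRRRRR
RRRRRR
RRRRRR
After op 2 fill(5,2,R) [0 cells changed]:
RRRRRR
RRRRRR
RRRRRR
RRRRBG
RRRRRG
RRRRRR
RRRRRR
RRRRRR
After op 3 paint(4,5,W):
RRRRRR
RRRRRR
RRRRRR
RRRRBG
RRRRRW
RRRRRR
RRRRRR
RRRRRR
After op 4 fill(7,5,B) [45 cells changed]:
BBBBBB
BBBBBB
BBBBBB
BBBBBG
BBBBBW
BBBBBB
BBBBBB
BBBBBB

Answer: 45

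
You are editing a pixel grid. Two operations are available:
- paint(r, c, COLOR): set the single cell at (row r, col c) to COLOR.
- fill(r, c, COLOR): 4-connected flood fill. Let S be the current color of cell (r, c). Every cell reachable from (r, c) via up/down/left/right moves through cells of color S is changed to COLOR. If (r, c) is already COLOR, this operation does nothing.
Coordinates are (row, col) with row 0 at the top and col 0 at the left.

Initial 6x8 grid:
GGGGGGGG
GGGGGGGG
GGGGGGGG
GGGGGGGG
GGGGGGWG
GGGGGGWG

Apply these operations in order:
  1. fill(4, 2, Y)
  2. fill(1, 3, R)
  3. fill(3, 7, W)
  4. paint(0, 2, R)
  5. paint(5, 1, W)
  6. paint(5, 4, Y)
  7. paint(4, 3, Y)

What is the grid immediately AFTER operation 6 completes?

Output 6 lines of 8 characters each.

After op 1 fill(4,2,Y) [46 cells changed]:
YYYYYYYY
YYYYYYYY
YYYYYYYY
YYYYYYYY
YYYYYYWY
YYYYYYWY
After op 2 fill(1,3,R) [46 cells changed]:
RRRRRRRR
RRRRRRRR
RRRRRRRR
RRRRRRRR
RRRRRRWR
RRRRRRWR
After op 3 fill(3,7,W) [46 cells changed]:
WWWWWWWW
WWWWWWWW
WWWWWWWW
WWWWWWWW
WWWWWWWW
WWWWWWWW
After op 4 paint(0,2,R):
WWRWWWWW
WWWWWWWW
WWWWWWWW
WWWWWWWW
WWWWWWWW
WWWWWWWW
After op 5 paint(5,1,W):
WWRWWWWW
WWWWWWWW
WWWWWWWW
WWWWWWWW
WWWWWWWW
WWWWWWWW
After op 6 paint(5,4,Y):
WWRWWWWW
WWWWWWWW
WWWWWWWW
WWWWWWWW
WWWWWWWW
WWWWYWWW

Answer: WWRWWWWW
WWWWWWWW
WWWWWWWW
WWWWWWWW
WWWWWWWW
WWWWYWWW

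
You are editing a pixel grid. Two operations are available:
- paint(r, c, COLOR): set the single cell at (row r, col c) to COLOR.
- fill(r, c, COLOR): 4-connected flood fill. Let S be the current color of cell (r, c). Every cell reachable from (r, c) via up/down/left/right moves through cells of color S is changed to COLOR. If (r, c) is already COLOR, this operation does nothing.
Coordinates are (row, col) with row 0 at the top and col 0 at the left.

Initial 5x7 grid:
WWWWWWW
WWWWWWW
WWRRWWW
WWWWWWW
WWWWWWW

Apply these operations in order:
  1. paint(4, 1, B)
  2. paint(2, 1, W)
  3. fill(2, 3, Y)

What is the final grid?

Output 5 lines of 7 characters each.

Answer: WWWWWWW
WWWWWWW
WWYYWWW
WWWWWWW
WBWWWWW

Derivation:
After op 1 paint(4,1,B):
WWWWWWW
WWWWWWW
WWRRWWW
WWWWWWW
WBWWWWW
After op 2 paint(2,1,W):
WWWWWWW
WWWWWWW
WWRRWWW
WWWWWWW
WBWWWWW
After op 3 fill(2,3,Y) [2 cells changed]:
WWWWWWW
WWWWWWW
WWYYWWW
WWWWWWW
WBWWWWW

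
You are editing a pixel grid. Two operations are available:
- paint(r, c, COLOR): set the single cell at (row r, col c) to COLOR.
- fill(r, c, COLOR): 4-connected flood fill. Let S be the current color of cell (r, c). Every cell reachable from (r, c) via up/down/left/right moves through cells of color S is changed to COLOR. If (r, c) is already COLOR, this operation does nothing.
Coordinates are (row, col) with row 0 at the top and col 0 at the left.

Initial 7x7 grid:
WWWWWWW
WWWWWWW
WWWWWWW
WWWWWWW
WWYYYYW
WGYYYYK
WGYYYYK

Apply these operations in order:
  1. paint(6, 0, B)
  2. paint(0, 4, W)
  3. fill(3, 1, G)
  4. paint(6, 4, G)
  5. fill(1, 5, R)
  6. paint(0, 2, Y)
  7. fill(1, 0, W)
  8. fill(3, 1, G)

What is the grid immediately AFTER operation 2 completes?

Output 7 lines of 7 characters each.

Answer: WWWWWWW
WWWWWWW
WWWWWWW
WWWWWWW
WWYYYYW
WGYYYYK
BGYYYYK

Derivation:
After op 1 paint(6,0,B):
WWWWWWW
WWWWWWW
WWWWWWW
WWWWWWW
WWYYYYW
WGYYYYK
BGYYYYK
After op 2 paint(0,4,W):
WWWWWWW
WWWWWWW
WWWWWWW
WWWWWWW
WWYYYYW
WGYYYYK
BGYYYYK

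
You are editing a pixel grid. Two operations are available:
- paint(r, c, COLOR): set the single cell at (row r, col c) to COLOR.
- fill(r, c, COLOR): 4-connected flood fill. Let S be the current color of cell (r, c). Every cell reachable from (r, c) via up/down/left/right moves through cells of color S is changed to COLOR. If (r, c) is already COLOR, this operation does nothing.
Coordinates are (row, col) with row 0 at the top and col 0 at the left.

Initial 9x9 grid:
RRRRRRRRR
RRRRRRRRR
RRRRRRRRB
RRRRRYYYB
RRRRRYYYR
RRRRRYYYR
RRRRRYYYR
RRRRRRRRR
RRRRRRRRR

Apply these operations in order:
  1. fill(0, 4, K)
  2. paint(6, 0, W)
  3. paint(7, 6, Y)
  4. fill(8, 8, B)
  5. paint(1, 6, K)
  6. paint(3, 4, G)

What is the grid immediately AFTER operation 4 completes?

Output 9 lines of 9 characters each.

Answer: BBBBBBBBB
BBBBBBBBB
BBBBBBBBB
BBBBBYYYB
BBBBBYYYB
BBBBBYYYB
WBBBBYYYB
BBBBBBYBB
BBBBBBBBB

Derivation:
After op 1 fill(0,4,K) [67 cells changed]:
KKKKKKKKK
KKKKKKKKK
KKKKKKKKB
KKKKKYYYB
KKKKKYYYK
KKKKKYYYK
KKKKKYYYK
KKKKKKKKK
KKKKKKKKK
After op 2 paint(6,0,W):
KKKKKKKKK
KKKKKKKKK
KKKKKKKKB
KKKKKYYYB
KKKKKYYYK
KKKKKYYYK
WKKKKYYYK
KKKKKKKKK
KKKKKKKKK
After op 3 paint(7,6,Y):
KKKKKKKKK
KKKKKKKKK
KKKKKKKKB
KKKKKYYYB
KKKKKYYYK
KKKKKYYYK
WKKKKYYYK
KKKKKKYKK
KKKKKKKKK
After op 4 fill(8,8,B) [65 cells changed]:
BBBBBBBBB
BBBBBBBBB
BBBBBBBBB
BBBBBYYYB
BBBBBYYYB
BBBBBYYYB
WBBBBYYYB
BBBBBBYBB
BBBBBBBBB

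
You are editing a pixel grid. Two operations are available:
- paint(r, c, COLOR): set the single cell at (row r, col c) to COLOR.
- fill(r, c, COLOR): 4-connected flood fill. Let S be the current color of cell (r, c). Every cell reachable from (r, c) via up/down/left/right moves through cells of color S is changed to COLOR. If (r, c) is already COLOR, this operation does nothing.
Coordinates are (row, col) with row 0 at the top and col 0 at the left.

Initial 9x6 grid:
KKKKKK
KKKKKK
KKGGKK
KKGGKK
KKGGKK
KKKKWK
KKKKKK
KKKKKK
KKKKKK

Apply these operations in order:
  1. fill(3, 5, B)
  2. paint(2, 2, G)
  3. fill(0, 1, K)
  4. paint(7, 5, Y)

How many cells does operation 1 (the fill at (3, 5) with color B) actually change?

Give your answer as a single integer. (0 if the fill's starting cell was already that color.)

After op 1 fill(3,5,B) [47 cells changed]:
BBBBBB
BBBBBB
BBGGBB
BBGGBB
BBGGBB
BBBBWB
BBBBBB
BBBBBB
BBBBBB

Answer: 47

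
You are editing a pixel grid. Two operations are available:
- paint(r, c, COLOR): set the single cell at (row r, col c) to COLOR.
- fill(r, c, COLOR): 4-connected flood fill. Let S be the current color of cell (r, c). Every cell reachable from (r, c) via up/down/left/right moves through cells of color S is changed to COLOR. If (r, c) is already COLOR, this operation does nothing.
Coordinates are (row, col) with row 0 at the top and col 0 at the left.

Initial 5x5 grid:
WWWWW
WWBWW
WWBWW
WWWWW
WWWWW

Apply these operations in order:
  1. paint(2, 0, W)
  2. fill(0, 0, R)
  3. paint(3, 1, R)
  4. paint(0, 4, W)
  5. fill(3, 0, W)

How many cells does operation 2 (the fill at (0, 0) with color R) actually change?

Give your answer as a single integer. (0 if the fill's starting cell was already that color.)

Answer: 23

Derivation:
After op 1 paint(2,0,W):
WWWWW
WWBWW
WWBWW
WWWWW
WWWWW
After op 2 fill(0,0,R) [23 cells changed]:
RRRRR
RRBRR
RRBRR
RRRRR
RRRRR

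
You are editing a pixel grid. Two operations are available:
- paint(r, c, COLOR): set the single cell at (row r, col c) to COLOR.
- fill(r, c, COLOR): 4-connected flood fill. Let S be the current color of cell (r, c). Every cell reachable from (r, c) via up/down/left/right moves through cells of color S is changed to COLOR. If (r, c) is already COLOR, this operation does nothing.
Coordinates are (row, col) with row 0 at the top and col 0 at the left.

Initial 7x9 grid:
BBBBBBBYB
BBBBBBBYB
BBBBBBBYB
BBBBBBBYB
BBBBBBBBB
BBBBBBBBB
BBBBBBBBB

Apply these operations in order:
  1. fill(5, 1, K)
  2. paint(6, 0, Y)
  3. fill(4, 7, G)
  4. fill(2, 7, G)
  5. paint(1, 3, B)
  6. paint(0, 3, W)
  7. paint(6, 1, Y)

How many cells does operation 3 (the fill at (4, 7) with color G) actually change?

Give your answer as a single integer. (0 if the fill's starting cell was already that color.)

After op 1 fill(5,1,K) [59 cells changed]:
KKKKKKKYK
KKKKKKKYK
KKKKKKKYK
KKKKKKKYK
KKKKKKKKK
KKKKKKKKK
KKKKKKKKK
After op 2 paint(6,0,Y):
KKKKKKKYK
KKKKKKKYK
KKKKKKKYK
KKKKKKKYK
KKKKKKKKK
KKKKKKKKK
YKKKKKKKK
After op 3 fill(4,7,G) [58 cells changed]:
GGGGGGGYG
GGGGGGGYG
GGGGGGGYG
GGGGGGGYG
GGGGGGGGG
GGGGGGGGG
YGGGGGGGG

Answer: 58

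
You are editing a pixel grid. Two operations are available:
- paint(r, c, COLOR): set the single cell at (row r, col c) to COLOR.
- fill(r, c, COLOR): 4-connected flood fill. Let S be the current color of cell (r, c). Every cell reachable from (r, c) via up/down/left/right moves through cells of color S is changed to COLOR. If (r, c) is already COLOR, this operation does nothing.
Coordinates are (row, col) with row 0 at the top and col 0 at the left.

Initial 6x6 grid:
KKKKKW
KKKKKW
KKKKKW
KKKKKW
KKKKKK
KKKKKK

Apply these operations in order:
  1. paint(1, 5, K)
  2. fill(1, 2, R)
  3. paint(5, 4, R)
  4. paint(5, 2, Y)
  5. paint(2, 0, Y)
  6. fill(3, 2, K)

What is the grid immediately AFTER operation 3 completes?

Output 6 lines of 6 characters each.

Answer: RRRRRW
RRRRRR
RRRRRW
RRRRRW
RRRRRR
RRRRRR

Derivation:
After op 1 paint(1,5,K):
KKKKKW
KKKKKK
KKKKKW
KKKKKW
KKKKKK
KKKKKK
After op 2 fill(1,2,R) [33 cells changed]:
RRRRRW
RRRRRR
RRRRRW
RRRRRW
RRRRRR
RRRRRR
After op 3 paint(5,4,R):
RRRRRW
RRRRRR
RRRRRW
RRRRRW
RRRRRR
RRRRRR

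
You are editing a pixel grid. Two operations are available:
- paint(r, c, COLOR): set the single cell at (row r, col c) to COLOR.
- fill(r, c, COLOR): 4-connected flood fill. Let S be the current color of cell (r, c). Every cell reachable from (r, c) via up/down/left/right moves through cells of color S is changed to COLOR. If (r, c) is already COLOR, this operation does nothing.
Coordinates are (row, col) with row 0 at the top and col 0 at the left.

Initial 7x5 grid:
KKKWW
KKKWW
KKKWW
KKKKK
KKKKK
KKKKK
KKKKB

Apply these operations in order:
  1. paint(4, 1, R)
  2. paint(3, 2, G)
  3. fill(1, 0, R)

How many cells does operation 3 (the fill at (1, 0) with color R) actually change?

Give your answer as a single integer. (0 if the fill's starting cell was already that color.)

Answer: 26

Derivation:
After op 1 paint(4,1,R):
KKKWW
KKKWW
KKKWW
KKKKK
KRKKK
KKKKK
KKKKB
After op 2 paint(3,2,G):
KKKWW
KKKWW
KKKWW
KKGKK
KRKKK
KKKKK
KKKKB
After op 3 fill(1,0,R) [26 cells changed]:
RRRWW
RRRWW
RRRWW
RRGRR
RRRRR
RRRRR
RRRRB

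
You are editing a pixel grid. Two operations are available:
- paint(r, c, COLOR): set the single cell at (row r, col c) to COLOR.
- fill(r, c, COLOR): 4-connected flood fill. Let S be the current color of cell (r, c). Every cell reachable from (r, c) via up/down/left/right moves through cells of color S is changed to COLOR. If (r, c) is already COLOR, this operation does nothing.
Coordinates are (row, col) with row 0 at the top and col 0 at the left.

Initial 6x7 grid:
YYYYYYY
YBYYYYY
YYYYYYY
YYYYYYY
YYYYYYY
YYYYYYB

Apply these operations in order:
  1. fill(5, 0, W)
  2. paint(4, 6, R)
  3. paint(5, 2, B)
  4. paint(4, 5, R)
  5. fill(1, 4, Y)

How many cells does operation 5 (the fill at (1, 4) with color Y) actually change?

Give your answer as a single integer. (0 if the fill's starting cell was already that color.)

Answer: 37

Derivation:
After op 1 fill(5,0,W) [40 cells changed]:
WWWWWWW
WBWWWWW
WWWWWWW
WWWWWWW
WWWWWWW
WWWWWWB
After op 2 paint(4,6,R):
WWWWWWW
WBWWWWW
WWWWWWW
WWWWWWW
WWWWWWR
WWWWWWB
After op 3 paint(5,2,B):
WWWWWWW
WBWWWWW
WWWWWWW
WWWWWWW
WWWWWWR
WWBWWWB
After op 4 paint(4,5,R):
WWWWWWW
WBWWWWW
WWWWWWW
WWWWWWW
WWWWWRR
WWBWWWB
After op 5 fill(1,4,Y) [37 cells changed]:
YYYYYYY
YBYYYYY
YYYYYYY
YYYYYYY
YYYYYRR
YYBYYYB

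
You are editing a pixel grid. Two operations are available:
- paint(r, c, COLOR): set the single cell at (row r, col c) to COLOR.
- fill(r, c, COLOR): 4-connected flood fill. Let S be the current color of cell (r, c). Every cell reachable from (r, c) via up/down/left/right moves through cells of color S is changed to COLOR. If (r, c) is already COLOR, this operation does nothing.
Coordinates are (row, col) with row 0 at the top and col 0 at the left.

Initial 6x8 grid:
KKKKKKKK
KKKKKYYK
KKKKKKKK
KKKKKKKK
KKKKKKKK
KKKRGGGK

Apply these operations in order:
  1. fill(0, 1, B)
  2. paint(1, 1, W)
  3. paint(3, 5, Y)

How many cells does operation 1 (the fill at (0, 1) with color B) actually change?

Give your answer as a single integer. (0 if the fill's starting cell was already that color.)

Answer: 42

Derivation:
After op 1 fill(0,1,B) [42 cells changed]:
BBBBBBBB
BBBBBYYB
BBBBBBBB
BBBBBBBB
BBBBBBBB
BBBRGGGB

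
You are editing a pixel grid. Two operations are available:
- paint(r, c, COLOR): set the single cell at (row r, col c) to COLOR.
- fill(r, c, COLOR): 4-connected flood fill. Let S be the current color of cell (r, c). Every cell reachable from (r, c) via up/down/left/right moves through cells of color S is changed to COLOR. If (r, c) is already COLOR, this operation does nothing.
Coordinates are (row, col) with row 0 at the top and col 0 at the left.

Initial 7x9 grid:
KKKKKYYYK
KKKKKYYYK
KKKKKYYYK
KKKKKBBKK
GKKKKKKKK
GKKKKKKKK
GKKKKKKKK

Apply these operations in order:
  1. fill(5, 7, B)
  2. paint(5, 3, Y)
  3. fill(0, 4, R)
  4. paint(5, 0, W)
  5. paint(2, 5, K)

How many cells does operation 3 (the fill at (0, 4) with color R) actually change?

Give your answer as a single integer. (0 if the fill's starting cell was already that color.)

After op 1 fill(5,7,B) [49 cells changed]:
BBBBBYYYB
BBBBBYYYB
BBBBBYYYB
BBBBBBBBB
GBBBBBBBB
GBBBBBBBB
GBBBBBBBB
After op 2 paint(5,3,Y):
BBBBBYYYB
BBBBBYYYB
BBBBBYYYB
BBBBBBBBB
GBBBBBBBB
GBBYBBBBB
GBBBBBBBB
After op 3 fill(0,4,R) [50 cells changed]:
RRRRRYYYR
RRRRRYYYR
RRRRRYYYR
RRRRRRRRR
GRRRRRRRR
GRRYRRRRR
GRRRRRRRR

Answer: 50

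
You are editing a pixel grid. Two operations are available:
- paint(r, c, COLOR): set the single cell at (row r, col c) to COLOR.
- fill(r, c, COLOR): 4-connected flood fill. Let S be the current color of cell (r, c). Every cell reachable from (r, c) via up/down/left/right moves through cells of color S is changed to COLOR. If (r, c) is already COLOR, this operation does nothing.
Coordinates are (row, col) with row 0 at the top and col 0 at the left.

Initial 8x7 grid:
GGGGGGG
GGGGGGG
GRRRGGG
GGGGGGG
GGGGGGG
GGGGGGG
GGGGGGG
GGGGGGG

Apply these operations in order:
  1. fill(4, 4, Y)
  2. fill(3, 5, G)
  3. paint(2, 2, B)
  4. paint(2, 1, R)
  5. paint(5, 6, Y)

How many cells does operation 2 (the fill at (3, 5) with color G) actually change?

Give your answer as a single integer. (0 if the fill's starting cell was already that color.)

After op 1 fill(4,4,Y) [53 cells changed]:
YYYYYYY
YYYYYYY
YRRRYYY
YYYYYYY
YYYYYYY
YYYYYYY
YYYYYYY
YYYYYYY
After op 2 fill(3,5,G) [53 cells changed]:
GGGGGGG
GGGGGGG
GRRRGGG
GGGGGGG
GGGGGGG
GGGGGGG
GGGGGGG
GGGGGGG

Answer: 53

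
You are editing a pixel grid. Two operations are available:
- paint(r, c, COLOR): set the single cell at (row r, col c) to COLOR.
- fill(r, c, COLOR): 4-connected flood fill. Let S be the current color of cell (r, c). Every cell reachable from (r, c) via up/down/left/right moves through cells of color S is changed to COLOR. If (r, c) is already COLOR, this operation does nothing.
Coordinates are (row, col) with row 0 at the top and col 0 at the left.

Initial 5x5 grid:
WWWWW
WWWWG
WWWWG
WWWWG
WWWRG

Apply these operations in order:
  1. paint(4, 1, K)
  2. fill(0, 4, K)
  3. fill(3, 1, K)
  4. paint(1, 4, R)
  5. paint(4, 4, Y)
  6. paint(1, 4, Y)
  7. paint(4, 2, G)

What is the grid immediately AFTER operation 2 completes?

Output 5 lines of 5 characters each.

After op 1 paint(4,1,K):
WWWWW
WWWWG
WWWWG
WWWWG
WKWRG
After op 2 fill(0,4,K) [19 cells changed]:
KKKKK
KKKKG
KKKKG
KKKKG
KKKRG

Answer: KKKKK
KKKKG
KKKKG
KKKKG
KKKRG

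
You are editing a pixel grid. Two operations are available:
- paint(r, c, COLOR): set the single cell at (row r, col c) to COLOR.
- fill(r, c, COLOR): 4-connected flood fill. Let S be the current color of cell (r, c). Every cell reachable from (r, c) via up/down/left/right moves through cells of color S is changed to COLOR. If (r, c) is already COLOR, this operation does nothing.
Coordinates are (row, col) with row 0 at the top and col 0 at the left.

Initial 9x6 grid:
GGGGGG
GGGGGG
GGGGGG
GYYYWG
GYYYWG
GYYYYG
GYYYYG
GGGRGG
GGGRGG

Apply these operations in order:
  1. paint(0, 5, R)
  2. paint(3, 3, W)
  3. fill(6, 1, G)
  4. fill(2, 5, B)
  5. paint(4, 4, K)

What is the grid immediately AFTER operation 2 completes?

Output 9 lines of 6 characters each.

Answer: GGGGGR
GGGGGG
GGGGGG
GYYWWG
GYYYWG
GYYYYG
GYYYYG
GGGRGG
GGGRGG

Derivation:
After op 1 paint(0,5,R):
GGGGGR
GGGGGG
GGGGGG
GYYYWG
GYYYWG
GYYYYG
GYYYYG
GGGRGG
GGGRGG
After op 2 paint(3,3,W):
GGGGGR
GGGGGG
GGGGGG
GYYWWG
GYYYWG
GYYYYG
GYYYYG
GGGRGG
GGGRGG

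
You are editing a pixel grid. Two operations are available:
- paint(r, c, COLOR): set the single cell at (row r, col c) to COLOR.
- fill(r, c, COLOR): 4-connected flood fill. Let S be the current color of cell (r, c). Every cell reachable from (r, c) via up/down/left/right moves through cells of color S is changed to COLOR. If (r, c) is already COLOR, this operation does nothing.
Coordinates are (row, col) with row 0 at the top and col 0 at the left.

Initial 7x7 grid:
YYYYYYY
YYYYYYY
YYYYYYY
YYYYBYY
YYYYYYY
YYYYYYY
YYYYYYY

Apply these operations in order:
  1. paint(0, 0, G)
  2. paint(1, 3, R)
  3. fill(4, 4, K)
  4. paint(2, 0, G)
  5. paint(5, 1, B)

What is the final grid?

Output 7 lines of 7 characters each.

Answer: GKKKKKK
KKKRKKK
GKKKKKK
KKKKBKK
KKKKKKK
KBKKKKK
KKKKKKK

Derivation:
After op 1 paint(0,0,G):
GYYYYYY
YYYYYYY
YYYYYYY
YYYYBYY
YYYYYYY
YYYYYYY
YYYYYYY
After op 2 paint(1,3,R):
GYYYYYY
YYYRYYY
YYYYYYY
YYYYBYY
YYYYYYY
YYYYYYY
YYYYYYY
After op 3 fill(4,4,K) [46 cells changed]:
GKKKKKK
KKKRKKK
KKKKKKK
KKKKBKK
KKKKKKK
KKKKKKK
KKKKKKK
After op 4 paint(2,0,G):
GKKKKKK
KKKRKKK
GKKKKKK
KKKKBKK
KKKKKKK
KKKKKKK
KKKKKKK
After op 5 paint(5,1,B):
GKKKKKK
KKKRKKK
GKKKKKK
KKKKBKK
KKKKKKK
KBKKKKK
KKKKKKK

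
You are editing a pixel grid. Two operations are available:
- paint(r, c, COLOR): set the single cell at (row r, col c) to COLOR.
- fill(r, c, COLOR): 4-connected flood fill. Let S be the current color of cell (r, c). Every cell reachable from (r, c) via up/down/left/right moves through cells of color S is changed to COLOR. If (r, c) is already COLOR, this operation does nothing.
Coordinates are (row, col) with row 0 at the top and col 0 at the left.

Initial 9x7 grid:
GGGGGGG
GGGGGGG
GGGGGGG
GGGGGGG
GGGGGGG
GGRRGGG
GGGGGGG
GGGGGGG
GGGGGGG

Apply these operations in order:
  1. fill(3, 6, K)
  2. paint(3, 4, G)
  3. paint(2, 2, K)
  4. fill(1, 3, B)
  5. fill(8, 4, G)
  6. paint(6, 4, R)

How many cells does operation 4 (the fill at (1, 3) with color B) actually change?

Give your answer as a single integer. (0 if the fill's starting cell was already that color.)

After op 1 fill(3,6,K) [61 cells changed]:
KKKKKKK
KKKKKKK
KKKKKKK
KKKKKKK
KKKKKKK
KKRRKKK
KKKKKKK
KKKKKKK
KKKKKKK
After op 2 paint(3,4,G):
KKKKKKK
KKKKKKK
KKKKKKK
KKKKGKK
KKKKKKK
KKRRKKK
KKKKKKK
KKKKKKK
KKKKKKK
After op 3 paint(2,2,K):
KKKKKKK
KKKKKKK
KKKKKKK
KKKKGKK
KKKKKKK
KKRRKKK
KKKKKKK
KKKKKKK
KKKKKKK
After op 4 fill(1,3,B) [60 cells changed]:
BBBBBBB
BBBBBBB
BBBBBBB
BBBBGBB
BBBBBBB
BBRRBBB
BBBBBBB
BBBBBBB
BBBBBBB

Answer: 60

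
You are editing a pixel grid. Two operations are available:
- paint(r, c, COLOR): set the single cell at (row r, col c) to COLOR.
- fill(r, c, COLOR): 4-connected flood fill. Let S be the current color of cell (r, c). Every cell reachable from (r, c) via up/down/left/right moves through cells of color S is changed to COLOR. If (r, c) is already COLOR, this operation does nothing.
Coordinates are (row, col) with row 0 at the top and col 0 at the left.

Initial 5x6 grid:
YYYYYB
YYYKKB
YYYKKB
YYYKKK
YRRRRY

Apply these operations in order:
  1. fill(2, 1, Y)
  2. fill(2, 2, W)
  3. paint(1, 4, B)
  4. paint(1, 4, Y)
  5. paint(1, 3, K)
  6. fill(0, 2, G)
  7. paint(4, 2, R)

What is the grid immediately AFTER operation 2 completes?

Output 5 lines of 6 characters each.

Answer: WWWWWB
WWWKKB
WWWKKB
WWWKKK
WRRRRY

Derivation:
After op 1 fill(2,1,Y) [0 cells changed]:
YYYYYB
YYYKKB
YYYKKB
YYYKKK
YRRRRY
After op 2 fill(2,2,W) [15 cells changed]:
WWWWWB
WWWKKB
WWWKKB
WWWKKK
WRRRRY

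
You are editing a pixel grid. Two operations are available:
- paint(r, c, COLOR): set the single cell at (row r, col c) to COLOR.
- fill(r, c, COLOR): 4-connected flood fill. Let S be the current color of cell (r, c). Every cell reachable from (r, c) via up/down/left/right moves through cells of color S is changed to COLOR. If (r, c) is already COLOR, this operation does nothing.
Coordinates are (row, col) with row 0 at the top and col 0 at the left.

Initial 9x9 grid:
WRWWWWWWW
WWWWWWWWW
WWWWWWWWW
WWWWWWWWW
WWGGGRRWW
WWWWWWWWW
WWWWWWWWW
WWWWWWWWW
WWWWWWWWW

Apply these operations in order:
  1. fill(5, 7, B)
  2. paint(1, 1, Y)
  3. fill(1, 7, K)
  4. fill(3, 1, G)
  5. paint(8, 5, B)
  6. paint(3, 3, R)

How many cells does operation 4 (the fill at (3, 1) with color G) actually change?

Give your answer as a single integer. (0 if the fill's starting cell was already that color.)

After op 1 fill(5,7,B) [75 cells changed]:
BRBBBBBBB
BBBBBBBBB
BBBBBBBBB
BBBBBBBBB
BBGGGRRBB
BBBBBBBBB
BBBBBBBBB
BBBBBBBBB
BBBBBBBBB
After op 2 paint(1,1,Y):
BRBBBBBBB
BYBBBBBBB
BBBBBBBBB
BBBBBBBBB
BBGGGRRBB
BBBBBBBBB
BBBBBBBBB
BBBBBBBBB
BBBBBBBBB
After op 3 fill(1,7,K) [74 cells changed]:
KRKKKKKKK
KYKKKKKKK
KKKKKKKKK
KKKKKKKKK
KKGGGRRKK
KKKKKKKKK
KKKKKKKKK
KKKKKKKKK
KKKKKKKKK
After op 4 fill(3,1,G) [74 cells changed]:
GRGGGGGGG
GYGGGGGGG
GGGGGGGGG
GGGGGGGGG
GGGGGRRGG
GGGGGGGGG
GGGGGGGGG
GGGGGGGGG
GGGGGGGGG

Answer: 74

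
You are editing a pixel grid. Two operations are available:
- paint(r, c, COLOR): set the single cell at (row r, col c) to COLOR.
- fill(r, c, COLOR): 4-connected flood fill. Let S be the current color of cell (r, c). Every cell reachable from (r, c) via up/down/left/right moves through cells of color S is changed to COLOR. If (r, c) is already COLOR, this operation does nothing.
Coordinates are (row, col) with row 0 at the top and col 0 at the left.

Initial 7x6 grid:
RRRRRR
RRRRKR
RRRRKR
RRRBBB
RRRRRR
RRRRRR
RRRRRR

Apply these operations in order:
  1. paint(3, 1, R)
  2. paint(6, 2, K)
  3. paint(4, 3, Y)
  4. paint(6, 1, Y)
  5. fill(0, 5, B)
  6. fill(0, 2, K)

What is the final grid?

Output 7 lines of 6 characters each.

Answer: KKKKKK
KKKKKK
KKKKKK
KKKKKK
KKKYKK
KKKKKK
KYKKKK

Derivation:
After op 1 paint(3,1,R):
RRRRRR
RRRRKR
RRRRKR
RRRBBB
RRRRRR
RRRRRR
RRRRRR
After op 2 paint(6,2,K):
RRRRRR
RRRRKR
RRRRKR
RRRBBB
RRRRRR
RRRRRR
RRKRRR
After op 3 paint(4,3,Y):
RRRRRR
RRRRKR
RRRRKR
RRRBBB
RRRYRR
RRRRRR
RRKRRR
After op 4 paint(6,1,Y):
RRRRRR
RRRRKR
RRRRKR
RRRBBB
RRRYRR
RRRRRR
RYKRRR
After op 5 fill(0,5,B) [34 cells changed]:
BBBBBB
BBBBKB
BBBBKB
BBBBBB
BBBYBB
BBBBBB
BYKBBB
After op 6 fill(0,2,K) [37 cells changed]:
KKKKKK
KKKKKK
KKKKKK
KKKKKK
KKKYKK
KKKKKK
KYKKKK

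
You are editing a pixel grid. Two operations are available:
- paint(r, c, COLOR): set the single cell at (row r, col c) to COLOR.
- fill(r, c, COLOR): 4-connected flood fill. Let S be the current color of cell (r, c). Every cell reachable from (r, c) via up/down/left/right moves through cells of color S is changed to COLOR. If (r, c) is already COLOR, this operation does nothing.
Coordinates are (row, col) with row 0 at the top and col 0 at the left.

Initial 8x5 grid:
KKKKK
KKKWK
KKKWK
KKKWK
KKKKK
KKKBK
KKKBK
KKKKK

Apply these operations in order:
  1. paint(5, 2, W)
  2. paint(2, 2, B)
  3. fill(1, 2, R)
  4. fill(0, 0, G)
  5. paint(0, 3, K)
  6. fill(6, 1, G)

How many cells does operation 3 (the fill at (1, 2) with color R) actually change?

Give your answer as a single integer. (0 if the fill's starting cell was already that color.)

After op 1 paint(5,2,W):
KKKKK
KKKWK
KKKWK
KKKWK
KKKKK
KKWBK
KKKBK
KKKKK
After op 2 paint(2,2,B):
KKKKK
KKKWK
KKBWK
KKKWK
KKKKK
KKWBK
KKKBK
KKKKK
After op 3 fill(1,2,R) [33 cells changed]:
RRRRR
RRRWR
RRBWR
RRRWR
RRRRR
RRWBR
RRRBR
RRRRR

Answer: 33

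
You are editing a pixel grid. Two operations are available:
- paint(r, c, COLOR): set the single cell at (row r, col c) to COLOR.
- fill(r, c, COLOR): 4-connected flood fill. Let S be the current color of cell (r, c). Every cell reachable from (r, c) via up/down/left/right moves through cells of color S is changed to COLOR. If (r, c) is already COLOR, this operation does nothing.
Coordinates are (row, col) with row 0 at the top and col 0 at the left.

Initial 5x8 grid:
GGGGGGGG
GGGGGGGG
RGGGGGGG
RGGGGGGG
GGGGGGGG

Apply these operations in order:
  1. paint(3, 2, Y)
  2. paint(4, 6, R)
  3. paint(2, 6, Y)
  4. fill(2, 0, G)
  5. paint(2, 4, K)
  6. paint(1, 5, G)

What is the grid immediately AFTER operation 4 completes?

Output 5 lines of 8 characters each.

Answer: GGGGGGGG
GGGGGGGG
GGGGGGYG
GGYGGGGG
GGGGGGRG

Derivation:
After op 1 paint(3,2,Y):
GGGGGGGG
GGGGGGGG
RGGGGGGG
RGYGGGGG
GGGGGGGG
After op 2 paint(4,6,R):
GGGGGGGG
GGGGGGGG
RGGGGGGG
RGYGGGGG
GGGGGGRG
After op 3 paint(2,6,Y):
GGGGGGGG
GGGGGGGG
RGGGGGYG
RGYGGGGG
GGGGGGRG
After op 4 fill(2,0,G) [2 cells changed]:
GGGGGGGG
GGGGGGGG
GGGGGGYG
GGYGGGGG
GGGGGGRG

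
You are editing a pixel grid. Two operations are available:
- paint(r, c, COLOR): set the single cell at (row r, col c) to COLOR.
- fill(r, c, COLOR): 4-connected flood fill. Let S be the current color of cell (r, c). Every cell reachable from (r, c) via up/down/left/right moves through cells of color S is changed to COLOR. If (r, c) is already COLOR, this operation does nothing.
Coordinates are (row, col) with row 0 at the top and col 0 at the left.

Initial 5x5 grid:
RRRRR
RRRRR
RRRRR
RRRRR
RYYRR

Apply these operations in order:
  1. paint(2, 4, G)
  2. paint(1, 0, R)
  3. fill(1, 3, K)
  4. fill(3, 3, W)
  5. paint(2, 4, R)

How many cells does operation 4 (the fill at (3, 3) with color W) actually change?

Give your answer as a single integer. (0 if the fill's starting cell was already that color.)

After op 1 paint(2,4,G):
RRRRR
RRRRR
RRRRG
RRRRR
RYYRR
After op 2 paint(1,0,R):
RRRRR
RRRRR
RRRRG
RRRRR
RYYRR
After op 3 fill(1,3,K) [22 cells changed]:
KKKKK
KKKKK
KKKKG
KKKKK
KYYKK
After op 4 fill(3,3,W) [22 cells changed]:
WWWWW
WWWWW
WWWWG
WWWWW
WYYWW

Answer: 22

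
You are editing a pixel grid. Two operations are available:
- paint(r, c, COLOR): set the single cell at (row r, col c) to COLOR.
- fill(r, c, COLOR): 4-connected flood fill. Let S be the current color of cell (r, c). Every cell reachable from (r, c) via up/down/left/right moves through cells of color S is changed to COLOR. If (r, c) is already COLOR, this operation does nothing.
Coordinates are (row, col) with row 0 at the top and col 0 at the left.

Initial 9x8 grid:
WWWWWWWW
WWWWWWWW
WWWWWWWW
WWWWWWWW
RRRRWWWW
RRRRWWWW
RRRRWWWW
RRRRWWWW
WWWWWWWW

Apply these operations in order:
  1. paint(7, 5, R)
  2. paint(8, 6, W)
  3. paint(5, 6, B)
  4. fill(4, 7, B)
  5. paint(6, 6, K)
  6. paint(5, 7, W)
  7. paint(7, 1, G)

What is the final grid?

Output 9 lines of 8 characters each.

Answer: BBBBBBBB
BBBBBBBB
BBBBBBBB
BBBBBBBB
RRRRBBBB
RRRRBBBW
RRRRBBKB
RGRRBRBB
BBBBBBBB

Derivation:
After op 1 paint(7,5,R):
WWWWWWWW
WWWWWWWW
WWWWWWWW
WWWWWWWW
RRRRWWWW
RRRRWWWW
RRRRWWWW
RRRRWRWW
WWWWWWWW
After op 2 paint(8,6,W):
WWWWWWWW
WWWWWWWW
WWWWWWWW
WWWWWWWW
RRRRWWWW
RRRRWWWW
RRRRWWWW
RRRRWRWW
WWWWWWWW
After op 3 paint(5,6,B):
WWWWWWWW
WWWWWWWW
WWWWWWWW
WWWWWWWW
RRRRWWWW
RRRRWWBW
RRRRWWWW
RRRRWRWW
WWWWWWWW
After op 4 fill(4,7,B) [54 cells changed]:
BBBBBBBB
BBBBBBBB
BBBBBBBB
BBBBBBBB
RRRRBBBB
RRRRBBBB
RRRRBBBB
RRRRBRBB
BBBBBBBB
After op 5 paint(6,6,K):
BBBBBBBB
BBBBBBBB
BBBBBBBB
BBBBBBBB
RRRRBBBB
RRRRBBBB
RRRRBBKB
RRRRBRBB
BBBBBBBB
After op 6 paint(5,7,W):
BBBBBBBB
BBBBBBBB
BBBBBBBB
BBBBBBBB
RRRRBBBB
RRRRBBBW
RRRRBBKB
RRRRBRBB
BBBBBBBB
After op 7 paint(7,1,G):
BBBBBBBB
BBBBBBBB
BBBBBBBB
BBBBBBBB
RRRRBBBB
RRRRBBBW
RRRRBBKB
RGRRBRBB
BBBBBBBB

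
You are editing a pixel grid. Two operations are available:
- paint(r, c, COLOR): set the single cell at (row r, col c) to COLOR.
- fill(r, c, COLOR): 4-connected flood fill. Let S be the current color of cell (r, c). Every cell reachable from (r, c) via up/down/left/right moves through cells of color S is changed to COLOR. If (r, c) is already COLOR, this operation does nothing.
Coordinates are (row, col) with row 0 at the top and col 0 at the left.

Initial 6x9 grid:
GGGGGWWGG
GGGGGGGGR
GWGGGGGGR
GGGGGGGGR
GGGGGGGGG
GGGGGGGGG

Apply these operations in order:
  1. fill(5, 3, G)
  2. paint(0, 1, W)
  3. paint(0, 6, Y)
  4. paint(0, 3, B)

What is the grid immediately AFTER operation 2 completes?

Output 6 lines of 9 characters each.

Answer: GWGGGWWGG
GGGGGGGGR
GWGGGGGGR
GGGGGGGGR
GGGGGGGGG
GGGGGGGGG

Derivation:
After op 1 fill(5,3,G) [0 cells changed]:
GGGGGWWGG
GGGGGGGGR
GWGGGGGGR
GGGGGGGGR
GGGGGGGGG
GGGGGGGGG
After op 2 paint(0,1,W):
GWGGGWWGG
GGGGGGGGR
GWGGGGGGR
GGGGGGGGR
GGGGGGGGG
GGGGGGGGG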